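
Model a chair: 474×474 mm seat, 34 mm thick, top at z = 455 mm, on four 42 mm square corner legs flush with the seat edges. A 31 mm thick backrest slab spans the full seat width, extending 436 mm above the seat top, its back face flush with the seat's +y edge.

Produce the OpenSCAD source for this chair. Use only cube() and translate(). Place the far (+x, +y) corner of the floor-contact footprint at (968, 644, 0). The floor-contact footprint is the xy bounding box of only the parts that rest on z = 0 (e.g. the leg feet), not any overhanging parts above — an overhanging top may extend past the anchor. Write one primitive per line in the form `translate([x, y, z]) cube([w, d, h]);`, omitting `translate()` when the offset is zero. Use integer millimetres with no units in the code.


translate([494, 170, 421]) cube([474, 474, 34]);
translate([494, 170, 0]) cube([42, 42, 421]);
translate([926, 170, 0]) cube([42, 42, 421]);
translate([494, 602, 0]) cube([42, 42, 421]);
translate([926, 602, 0]) cube([42, 42, 421]);
translate([494, 613, 455]) cube([474, 31, 436]);


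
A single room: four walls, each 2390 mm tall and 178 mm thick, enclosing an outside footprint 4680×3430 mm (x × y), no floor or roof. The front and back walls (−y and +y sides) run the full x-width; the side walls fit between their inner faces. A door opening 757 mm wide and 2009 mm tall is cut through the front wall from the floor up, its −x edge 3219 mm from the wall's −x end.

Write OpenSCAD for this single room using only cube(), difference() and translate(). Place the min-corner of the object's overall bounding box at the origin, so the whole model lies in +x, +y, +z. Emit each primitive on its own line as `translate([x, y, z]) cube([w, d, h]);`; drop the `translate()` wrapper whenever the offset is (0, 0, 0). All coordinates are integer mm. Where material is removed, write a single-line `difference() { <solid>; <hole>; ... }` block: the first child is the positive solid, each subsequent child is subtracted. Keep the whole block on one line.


difference() { cube([4680, 178, 2390]); translate([3219, 0, 0]) cube([757, 178, 2009]); }
translate([0, 3252, 0]) cube([4680, 178, 2390]);
translate([0, 178, 0]) cube([178, 3074, 2390]);
translate([4502, 178, 0]) cube([178, 3074, 2390]);


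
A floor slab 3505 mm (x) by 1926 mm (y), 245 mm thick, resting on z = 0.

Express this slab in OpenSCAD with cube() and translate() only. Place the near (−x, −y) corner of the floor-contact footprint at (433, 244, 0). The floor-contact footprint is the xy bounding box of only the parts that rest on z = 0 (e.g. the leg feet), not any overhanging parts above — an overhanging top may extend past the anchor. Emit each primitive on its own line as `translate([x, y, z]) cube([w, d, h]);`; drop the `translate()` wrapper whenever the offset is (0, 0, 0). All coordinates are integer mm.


translate([433, 244, 0]) cube([3505, 1926, 245]);


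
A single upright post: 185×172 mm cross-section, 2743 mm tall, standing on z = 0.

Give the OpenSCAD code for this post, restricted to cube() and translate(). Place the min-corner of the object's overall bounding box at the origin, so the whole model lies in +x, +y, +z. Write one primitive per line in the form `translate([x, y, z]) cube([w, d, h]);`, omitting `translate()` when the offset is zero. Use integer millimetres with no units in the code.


cube([185, 172, 2743]);


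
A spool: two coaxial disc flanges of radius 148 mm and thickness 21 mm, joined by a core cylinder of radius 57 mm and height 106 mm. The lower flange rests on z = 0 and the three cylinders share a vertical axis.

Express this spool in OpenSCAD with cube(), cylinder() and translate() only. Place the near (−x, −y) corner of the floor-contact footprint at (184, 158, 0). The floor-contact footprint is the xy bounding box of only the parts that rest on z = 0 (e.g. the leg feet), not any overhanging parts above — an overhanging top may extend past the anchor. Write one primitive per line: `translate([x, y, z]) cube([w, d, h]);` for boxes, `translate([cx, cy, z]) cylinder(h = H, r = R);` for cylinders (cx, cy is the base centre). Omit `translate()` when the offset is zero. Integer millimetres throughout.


translate([332, 306, 0]) cylinder(h = 21, r = 148);
translate([332, 306, 21]) cylinder(h = 106, r = 57);
translate([332, 306, 127]) cylinder(h = 21, r = 148);


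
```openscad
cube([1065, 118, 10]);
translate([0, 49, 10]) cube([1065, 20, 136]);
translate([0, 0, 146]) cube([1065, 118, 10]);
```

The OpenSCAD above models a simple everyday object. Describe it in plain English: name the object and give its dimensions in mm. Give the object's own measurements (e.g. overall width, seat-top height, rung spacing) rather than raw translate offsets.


An I-beam lying along x, 1065 mm long. Overall section height 156 mm. Two flanges 118 mm wide (y) and 10 mm thick, one on the floor and one at the top; a web 20 mm thick runs between them, centred on the flange width.


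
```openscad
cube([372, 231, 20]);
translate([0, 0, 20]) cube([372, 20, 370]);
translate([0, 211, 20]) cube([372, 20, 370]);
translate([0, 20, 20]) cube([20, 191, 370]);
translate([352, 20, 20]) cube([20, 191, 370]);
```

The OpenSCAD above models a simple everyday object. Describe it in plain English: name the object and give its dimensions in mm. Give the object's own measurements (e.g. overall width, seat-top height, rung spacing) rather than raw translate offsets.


An open-topped rectangular box: outside dimensions 372×231×390 mm, with a uniform wall and base thickness of 20 mm. The base is a full 372×231 slab on the floor; four walls sit on top of the base. The front and back walls (the −y and +y sides) span the full width; the two side walls fit between them.


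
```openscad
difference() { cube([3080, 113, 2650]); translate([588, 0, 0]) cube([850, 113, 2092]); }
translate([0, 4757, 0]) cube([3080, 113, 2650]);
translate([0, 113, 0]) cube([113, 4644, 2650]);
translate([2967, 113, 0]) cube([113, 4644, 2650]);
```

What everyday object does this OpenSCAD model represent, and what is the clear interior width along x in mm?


A single room. The interior width is 2854 mm.

Four walls enclosing a rectangle with a door in the front wall — a room. Outside width 3080 minus two 113 mm walls gives 2854 mm.


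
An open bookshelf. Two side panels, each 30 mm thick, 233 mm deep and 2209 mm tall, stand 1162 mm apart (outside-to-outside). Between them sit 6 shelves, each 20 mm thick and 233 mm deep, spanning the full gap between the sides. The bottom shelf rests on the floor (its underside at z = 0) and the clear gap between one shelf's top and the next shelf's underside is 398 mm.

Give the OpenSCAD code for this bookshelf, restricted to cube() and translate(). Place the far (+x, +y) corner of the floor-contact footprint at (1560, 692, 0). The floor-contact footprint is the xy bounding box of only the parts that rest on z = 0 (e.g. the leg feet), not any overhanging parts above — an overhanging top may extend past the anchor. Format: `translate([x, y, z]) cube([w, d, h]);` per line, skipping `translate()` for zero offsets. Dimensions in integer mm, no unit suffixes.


translate([398, 459, 0]) cube([30, 233, 2209]);
translate([1530, 459, 0]) cube([30, 233, 2209]);
translate([428, 459, 0]) cube([1102, 233, 20]);
translate([428, 459, 418]) cube([1102, 233, 20]);
translate([428, 459, 836]) cube([1102, 233, 20]);
translate([428, 459, 1254]) cube([1102, 233, 20]);
translate([428, 459, 1672]) cube([1102, 233, 20]);
translate([428, 459, 2090]) cube([1102, 233, 20]);


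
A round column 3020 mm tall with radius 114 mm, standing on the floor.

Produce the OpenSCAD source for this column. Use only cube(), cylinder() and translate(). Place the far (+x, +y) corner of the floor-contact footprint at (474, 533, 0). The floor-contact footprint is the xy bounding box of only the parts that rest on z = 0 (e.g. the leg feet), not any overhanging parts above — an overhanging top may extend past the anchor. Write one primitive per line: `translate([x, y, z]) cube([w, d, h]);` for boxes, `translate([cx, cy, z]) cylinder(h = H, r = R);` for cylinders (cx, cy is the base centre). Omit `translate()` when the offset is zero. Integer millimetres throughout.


translate([360, 419, 0]) cylinder(h = 3020, r = 114);


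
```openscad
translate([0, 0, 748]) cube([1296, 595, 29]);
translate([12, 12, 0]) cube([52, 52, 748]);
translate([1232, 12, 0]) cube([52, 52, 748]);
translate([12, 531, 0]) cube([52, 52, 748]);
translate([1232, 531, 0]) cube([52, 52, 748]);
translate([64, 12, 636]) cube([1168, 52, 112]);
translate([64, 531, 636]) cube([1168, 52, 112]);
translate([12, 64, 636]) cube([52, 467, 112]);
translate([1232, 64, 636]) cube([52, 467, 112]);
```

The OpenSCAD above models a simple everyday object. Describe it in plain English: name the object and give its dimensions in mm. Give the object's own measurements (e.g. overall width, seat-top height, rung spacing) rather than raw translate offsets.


A rectangular dining table. The top is 1296×595×29 mm with its upper surface at z = 777 mm. It stands on four 52×52 mm square legs, each inset 12 mm from the nearest pair of top edges, running from the floor to the underside of the top. Four apron rails, 52 mm thick and 112 mm tall, run between adjacent legs with their top edges flush with the underside of the top and their outer faces flush with the legs' outer faces.


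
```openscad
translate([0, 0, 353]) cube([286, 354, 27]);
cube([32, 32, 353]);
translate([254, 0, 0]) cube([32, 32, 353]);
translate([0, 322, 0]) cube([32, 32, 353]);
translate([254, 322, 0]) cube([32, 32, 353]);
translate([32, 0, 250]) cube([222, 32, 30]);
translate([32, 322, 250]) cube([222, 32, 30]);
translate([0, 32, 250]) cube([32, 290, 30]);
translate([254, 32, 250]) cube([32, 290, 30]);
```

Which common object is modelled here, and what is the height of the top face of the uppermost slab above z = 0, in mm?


A stool. The seat height is 380 mm.

A 286×354×27 slab at z = 353 on four corner posts — a stool. The seat top is 353 + 27 = 380 mm.


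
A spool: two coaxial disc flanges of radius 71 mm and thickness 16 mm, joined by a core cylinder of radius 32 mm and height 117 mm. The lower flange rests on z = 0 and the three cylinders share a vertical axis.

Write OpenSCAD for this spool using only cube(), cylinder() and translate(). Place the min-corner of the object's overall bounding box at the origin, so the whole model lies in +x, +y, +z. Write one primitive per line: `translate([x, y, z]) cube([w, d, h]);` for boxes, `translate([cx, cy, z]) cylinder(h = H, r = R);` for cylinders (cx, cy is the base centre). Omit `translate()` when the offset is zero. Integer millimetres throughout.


translate([71, 71, 0]) cylinder(h = 16, r = 71);
translate([71, 71, 16]) cylinder(h = 117, r = 32);
translate([71, 71, 133]) cylinder(h = 16, r = 71);


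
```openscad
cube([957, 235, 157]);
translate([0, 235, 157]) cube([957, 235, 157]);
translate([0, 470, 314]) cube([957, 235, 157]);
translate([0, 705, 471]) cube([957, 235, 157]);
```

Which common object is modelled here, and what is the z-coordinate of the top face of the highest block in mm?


A staircase. The total rise is 628 mm.

4 identical blocks, each offset up and back from the previous — a staircase. Each step is 157 mm tall and there are 4 of them, so the total rise is 4 × 157 = 628 mm.


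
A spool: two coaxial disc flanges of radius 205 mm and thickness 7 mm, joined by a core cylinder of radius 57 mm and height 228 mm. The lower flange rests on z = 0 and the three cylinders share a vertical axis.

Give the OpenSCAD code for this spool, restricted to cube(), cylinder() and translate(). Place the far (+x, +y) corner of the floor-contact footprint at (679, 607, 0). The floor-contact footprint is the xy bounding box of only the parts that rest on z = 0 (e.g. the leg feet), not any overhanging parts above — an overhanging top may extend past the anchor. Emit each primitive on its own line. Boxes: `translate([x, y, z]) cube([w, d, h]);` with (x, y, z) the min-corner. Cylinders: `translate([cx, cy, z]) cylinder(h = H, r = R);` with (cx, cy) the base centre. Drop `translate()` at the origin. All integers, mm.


translate([474, 402, 0]) cylinder(h = 7, r = 205);
translate([474, 402, 7]) cylinder(h = 228, r = 57);
translate([474, 402, 235]) cylinder(h = 7, r = 205);


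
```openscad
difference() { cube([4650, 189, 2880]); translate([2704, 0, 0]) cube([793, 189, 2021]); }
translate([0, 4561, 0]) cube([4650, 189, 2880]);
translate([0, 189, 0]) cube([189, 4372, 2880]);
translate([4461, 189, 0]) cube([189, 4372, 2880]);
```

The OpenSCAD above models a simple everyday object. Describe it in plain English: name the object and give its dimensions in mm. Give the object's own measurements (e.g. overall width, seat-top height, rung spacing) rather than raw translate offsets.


A single room: four walls, each 2880 mm tall and 189 mm thick, enclosing an outside footprint 4650×4750 mm (x × y), no floor or roof. The front and back walls (−y and +y sides) run the full x-width; the side walls fit between their inner faces. A door opening 793 mm wide and 2021 mm tall is cut through the front wall from the floor up, its −x edge 2704 mm from the wall's −x end.


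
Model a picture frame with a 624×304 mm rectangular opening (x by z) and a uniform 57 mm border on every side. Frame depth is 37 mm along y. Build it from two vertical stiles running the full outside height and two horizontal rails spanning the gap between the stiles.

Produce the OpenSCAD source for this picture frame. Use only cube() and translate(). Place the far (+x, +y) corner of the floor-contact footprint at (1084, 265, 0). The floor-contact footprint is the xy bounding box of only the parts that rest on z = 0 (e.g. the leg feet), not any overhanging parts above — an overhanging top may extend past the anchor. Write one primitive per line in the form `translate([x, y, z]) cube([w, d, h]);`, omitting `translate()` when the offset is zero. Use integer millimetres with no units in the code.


translate([346, 228, 0]) cube([57, 37, 418]);
translate([1027, 228, 0]) cube([57, 37, 418]);
translate([403, 228, 0]) cube([624, 37, 57]);
translate([403, 228, 361]) cube([624, 37, 57]);


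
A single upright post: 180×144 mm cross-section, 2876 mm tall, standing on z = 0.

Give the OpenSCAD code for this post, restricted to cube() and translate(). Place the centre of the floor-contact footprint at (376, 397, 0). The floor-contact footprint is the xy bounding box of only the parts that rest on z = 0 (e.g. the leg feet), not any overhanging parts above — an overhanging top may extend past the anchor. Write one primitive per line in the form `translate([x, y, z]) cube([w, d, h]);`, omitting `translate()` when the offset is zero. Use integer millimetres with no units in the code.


translate([286, 325, 0]) cube([180, 144, 2876]);


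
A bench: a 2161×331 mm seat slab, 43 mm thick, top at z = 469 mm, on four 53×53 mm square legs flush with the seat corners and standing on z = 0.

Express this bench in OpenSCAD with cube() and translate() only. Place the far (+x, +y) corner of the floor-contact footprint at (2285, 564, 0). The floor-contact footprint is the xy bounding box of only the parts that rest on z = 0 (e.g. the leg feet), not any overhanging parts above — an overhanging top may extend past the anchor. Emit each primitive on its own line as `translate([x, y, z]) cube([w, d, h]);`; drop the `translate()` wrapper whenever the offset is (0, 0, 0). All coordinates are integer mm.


// leg_h = 469 − 43 = 426
translate([124, 233, 426]) cube([2161, 331, 43]);
translate([124, 233, 0]) cube([53, 53, 426]);
translate([124, 511, 0]) cube([53, 53, 426]);
translate([2232, 233, 0]) cube([53, 53, 426]);
translate([2232, 511, 0]) cube([53, 53, 426]);


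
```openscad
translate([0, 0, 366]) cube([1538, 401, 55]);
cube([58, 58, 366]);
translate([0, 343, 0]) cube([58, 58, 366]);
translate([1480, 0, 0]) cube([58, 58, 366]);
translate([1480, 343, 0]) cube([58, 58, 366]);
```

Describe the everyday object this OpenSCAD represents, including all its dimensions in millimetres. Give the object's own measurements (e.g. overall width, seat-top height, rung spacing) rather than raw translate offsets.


A long wooden bench with a 1538 mm (x) × 401 mm (y) seat, 55 mm thick, its top surface 421 mm above the floor. Four 58 mm square legs at the seat corners, flush with the edges, run from z = 0 to the seat underside.


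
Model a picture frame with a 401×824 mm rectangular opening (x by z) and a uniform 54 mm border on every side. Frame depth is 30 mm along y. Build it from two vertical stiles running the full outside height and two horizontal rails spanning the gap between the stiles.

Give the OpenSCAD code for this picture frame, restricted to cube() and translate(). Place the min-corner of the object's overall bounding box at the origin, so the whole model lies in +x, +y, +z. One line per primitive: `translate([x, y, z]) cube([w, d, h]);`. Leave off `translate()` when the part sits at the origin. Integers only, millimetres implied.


cube([54, 30, 932]);
translate([455, 0, 0]) cube([54, 30, 932]);
translate([54, 0, 0]) cube([401, 30, 54]);
translate([54, 0, 878]) cube([401, 30, 54]);


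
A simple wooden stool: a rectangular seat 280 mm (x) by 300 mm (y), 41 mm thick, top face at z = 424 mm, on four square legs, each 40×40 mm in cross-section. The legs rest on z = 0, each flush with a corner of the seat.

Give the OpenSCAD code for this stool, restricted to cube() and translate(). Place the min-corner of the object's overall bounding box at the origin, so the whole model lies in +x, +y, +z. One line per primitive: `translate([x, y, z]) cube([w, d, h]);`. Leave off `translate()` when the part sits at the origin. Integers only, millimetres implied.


translate([0, 0, 383]) cube([280, 300, 41]);
cube([40, 40, 383]);
translate([240, 0, 0]) cube([40, 40, 383]);
translate([0, 260, 0]) cube([40, 40, 383]);
translate([240, 260, 0]) cube([40, 40, 383]);


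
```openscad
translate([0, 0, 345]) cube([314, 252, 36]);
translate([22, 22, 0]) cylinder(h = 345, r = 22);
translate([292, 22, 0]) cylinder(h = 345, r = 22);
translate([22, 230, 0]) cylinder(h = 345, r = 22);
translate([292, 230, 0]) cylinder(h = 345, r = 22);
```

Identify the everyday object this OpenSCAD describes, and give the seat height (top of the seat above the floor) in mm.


A stool. The seat height is 381 mm.

A 314×252×36 slab at z = 345 on four corner cylinders — a stool. The seat top is 345 + 36 = 381 mm.


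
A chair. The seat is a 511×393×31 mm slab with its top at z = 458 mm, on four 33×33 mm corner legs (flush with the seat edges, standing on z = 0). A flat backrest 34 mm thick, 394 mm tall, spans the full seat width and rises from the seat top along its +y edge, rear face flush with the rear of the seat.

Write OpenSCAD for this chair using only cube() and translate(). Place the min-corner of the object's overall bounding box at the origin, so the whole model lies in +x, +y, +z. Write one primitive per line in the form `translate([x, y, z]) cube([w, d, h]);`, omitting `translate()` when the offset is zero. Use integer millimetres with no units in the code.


translate([0, 0, 427]) cube([511, 393, 31]);
cube([33, 33, 427]);
translate([478, 0, 0]) cube([33, 33, 427]);
translate([0, 360, 0]) cube([33, 33, 427]);
translate([478, 360, 0]) cube([33, 33, 427]);
translate([0, 359, 458]) cube([511, 34, 394]);


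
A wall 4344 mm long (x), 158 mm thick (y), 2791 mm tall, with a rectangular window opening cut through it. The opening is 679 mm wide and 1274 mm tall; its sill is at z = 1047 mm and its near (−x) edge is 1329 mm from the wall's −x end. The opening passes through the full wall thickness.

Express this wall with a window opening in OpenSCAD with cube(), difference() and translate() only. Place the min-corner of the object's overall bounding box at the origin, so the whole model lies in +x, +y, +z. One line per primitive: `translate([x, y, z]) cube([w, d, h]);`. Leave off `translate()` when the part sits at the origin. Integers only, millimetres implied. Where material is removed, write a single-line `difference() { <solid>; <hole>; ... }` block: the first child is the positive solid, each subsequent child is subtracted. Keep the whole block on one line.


difference() { cube([4344, 158, 2791]); translate([1329, 0, 1047]) cube([679, 158, 1274]); }


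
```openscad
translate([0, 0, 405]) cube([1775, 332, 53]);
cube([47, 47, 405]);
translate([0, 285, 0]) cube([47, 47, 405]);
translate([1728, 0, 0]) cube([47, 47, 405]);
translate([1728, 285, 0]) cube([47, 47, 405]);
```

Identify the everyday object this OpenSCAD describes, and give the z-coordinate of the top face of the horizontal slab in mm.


A bench. The seat-top height is 458 mm.

A long slab on four corner posts — a bench. The slab sits at z = 405 with thickness 53, so the top is 405 + 53 = 458 mm.


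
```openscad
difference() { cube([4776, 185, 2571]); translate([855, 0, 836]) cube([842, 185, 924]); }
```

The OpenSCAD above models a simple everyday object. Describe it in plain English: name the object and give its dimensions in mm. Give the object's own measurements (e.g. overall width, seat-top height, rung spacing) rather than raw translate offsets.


A wall 4776 mm long (x), 185 mm thick (y), 2571 mm tall, with a rectangular window opening cut through it. The opening is 842 mm wide and 924 mm tall; its sill is at z = 836 mm and its near (−x) edge is 855 mm from the wall's −x end. The opening passes through the full wall thickness.


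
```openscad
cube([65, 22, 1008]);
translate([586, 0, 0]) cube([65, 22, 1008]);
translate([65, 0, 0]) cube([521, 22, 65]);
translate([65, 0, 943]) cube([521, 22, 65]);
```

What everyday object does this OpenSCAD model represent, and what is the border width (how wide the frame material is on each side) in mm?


A picture frame. The border width is 65 mm.

Four thin pieces enclosing a rectangular opening — a picture frame. The two full-height stiles are 1008 mm tall; the top rail sits at z = 943 and is 65 mm tall, so the border above the opening is 1008 − 943 = 65 mm, matching the stile x-width.


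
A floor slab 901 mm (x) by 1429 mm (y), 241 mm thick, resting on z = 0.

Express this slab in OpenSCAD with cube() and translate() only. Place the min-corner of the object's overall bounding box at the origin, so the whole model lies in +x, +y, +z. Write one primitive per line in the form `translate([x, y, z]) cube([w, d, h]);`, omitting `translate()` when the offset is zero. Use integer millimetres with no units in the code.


cube([901, 1429, 241]);


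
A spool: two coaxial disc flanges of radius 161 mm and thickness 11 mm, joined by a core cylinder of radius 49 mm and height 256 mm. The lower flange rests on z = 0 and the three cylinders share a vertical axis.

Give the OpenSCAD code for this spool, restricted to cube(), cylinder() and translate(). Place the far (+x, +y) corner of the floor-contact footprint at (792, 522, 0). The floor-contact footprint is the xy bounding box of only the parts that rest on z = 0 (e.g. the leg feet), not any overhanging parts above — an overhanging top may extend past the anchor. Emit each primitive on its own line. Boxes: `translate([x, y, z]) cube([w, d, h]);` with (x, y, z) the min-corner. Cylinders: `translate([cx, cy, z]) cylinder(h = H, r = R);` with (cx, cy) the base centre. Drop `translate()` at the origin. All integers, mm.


translate([631, 361, 0]) cylinder(h = 11, r = 161);
translate([631, 361, 11]) cylinder(h = 256, r = 49);
translate([631, 361, 267]) cylinder(h = 11, r = 161);


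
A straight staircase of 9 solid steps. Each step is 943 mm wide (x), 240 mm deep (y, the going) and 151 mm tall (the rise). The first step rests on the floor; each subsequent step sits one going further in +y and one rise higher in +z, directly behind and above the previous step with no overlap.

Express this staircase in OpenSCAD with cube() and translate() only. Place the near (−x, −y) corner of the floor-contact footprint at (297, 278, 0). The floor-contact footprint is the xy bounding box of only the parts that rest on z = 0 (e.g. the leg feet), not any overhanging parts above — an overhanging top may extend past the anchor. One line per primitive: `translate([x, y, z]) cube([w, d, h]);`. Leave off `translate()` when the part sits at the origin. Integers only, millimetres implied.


translate([297, 278, 0]) cube([943, 240, 151]);
translate([297, 518, 151]) cube([943, 240, 151]);
translate([297, 758, 302]) cube([943, 240, 151]);
translate([297, 998, 453]) cube([943, 240, 151]);
translate([297, 1238, 604]) cube([943, 240, 151]);
translate([297, 1478, 755]) cube([943, 240, 151]);
translate([297, 1718, 906]) cube([943, 240, 151]);
translate([297, 1958, 1057]) cube([943, 240, 151]);
translate([297, 2198, 1208]) cube([943, 240, 151]);


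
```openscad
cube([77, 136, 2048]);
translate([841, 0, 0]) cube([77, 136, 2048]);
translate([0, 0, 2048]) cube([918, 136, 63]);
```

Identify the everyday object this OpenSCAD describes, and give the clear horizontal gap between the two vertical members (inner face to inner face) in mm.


A door frame. The clear opening width is 764 mm.

Two 2048 mm tall posts with a header on top — a door frame. The left jamb is 77 mm wide at x = 0; the right jamb starts at x = 841. The clear opening is 841 − 77 = 764 mm.


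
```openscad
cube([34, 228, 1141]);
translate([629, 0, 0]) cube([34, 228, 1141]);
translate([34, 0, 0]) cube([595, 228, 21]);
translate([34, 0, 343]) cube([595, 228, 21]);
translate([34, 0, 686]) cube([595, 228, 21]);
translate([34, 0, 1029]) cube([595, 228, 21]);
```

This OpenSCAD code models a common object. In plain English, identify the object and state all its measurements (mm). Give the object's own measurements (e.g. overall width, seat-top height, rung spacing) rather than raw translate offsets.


An open bookshelf. Two side panels, each 34 mm thick, 228 mm deep and 1141 mm tall, stand 663 mm apart (outside-to-outside). Between them sit 4 shelves, each 21 mm thick and 228 mm deep, spanning the full gap between the sides. The bottom shelf rests on the floor (its underside at z = 0) and the clear gap between one shelf's top and the next shelf's underside is 322 mm.


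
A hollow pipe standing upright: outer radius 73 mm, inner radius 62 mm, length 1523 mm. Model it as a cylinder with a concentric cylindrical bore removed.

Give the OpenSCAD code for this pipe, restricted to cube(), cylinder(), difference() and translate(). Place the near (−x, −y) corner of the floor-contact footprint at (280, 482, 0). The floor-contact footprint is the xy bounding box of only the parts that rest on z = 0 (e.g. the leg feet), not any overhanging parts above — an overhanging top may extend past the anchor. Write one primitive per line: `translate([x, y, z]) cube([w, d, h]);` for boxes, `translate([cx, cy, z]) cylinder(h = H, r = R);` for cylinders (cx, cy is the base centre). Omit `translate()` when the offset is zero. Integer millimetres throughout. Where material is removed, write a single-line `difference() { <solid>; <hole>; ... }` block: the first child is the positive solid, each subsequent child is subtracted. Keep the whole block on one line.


difference() { translate([353, 555, 0]) cylinder(h = 1523, r = 73); translate([353, 555, 0]) cylinder(h = 1523, r = 62); }


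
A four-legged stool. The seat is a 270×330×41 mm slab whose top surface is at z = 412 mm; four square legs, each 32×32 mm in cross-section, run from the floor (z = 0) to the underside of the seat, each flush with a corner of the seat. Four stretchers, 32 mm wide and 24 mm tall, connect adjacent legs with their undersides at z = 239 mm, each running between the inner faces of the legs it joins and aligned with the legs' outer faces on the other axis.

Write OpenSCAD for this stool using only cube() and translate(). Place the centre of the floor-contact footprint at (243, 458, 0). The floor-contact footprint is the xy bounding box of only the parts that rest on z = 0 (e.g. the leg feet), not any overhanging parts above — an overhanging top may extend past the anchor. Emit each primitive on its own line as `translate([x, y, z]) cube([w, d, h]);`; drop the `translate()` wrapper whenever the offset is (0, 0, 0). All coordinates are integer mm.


translate([108, 293, 371]) cube([270, 330, 41]);
translate([108, 293, 0]) cube([32, 32, 371]);
translate([346, 293, 0]) cube([32, 32, 371]);
translate([108, 591, 0]) cube([32, 32, 371]);
translate([346, 591, 0]) cube([32, 32, 371]);
translate([140, 293, 239]) cube([206, 32, 24]);
translate([140, 591, 239]) cube([206, 32, 24]);
translate([108, 325, 239]) cube([32, 266, 24]);
translate([346, 325, 239]) cube([32, 266, 24]);


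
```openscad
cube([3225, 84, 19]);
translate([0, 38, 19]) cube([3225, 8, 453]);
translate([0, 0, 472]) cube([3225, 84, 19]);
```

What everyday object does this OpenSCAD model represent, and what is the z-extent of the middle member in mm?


An I-beam. The web height is 453 mm.

Two wide flanges with a thin centred web — an I-beam. Overall 491 mm minus two 19 mm flanges gives a web of 491 − 2·19 = 453 mm.


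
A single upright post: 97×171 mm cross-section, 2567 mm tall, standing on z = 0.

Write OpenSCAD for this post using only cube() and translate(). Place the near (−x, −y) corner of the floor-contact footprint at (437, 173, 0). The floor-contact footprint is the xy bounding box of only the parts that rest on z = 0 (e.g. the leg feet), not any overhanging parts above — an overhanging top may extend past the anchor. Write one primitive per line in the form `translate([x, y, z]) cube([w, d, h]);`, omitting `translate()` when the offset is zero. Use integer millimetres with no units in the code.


translate([437, 173, 0]) cube([97, 171, 2567]);


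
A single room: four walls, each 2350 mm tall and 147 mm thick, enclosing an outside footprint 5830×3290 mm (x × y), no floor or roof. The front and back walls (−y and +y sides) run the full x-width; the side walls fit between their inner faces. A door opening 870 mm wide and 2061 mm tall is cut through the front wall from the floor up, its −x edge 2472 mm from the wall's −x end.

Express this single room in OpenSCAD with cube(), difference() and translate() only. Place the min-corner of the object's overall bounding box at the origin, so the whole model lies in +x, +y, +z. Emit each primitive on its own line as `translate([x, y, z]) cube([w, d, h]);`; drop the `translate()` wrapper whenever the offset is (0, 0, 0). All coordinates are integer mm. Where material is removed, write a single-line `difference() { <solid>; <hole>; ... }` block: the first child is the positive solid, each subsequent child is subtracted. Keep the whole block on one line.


difference() { cube([5830, 147, 2350]); translate([2472, 0, 0]) cube([870, 147, 2061]); }
translate([0, 3143, 0]) cube([5830, 147, 2350]);
translate([0, 147, 0]) cube([147, 2996, 2350]);
translate([5683, 147, 0]) cube([147, 2996, 2350]);


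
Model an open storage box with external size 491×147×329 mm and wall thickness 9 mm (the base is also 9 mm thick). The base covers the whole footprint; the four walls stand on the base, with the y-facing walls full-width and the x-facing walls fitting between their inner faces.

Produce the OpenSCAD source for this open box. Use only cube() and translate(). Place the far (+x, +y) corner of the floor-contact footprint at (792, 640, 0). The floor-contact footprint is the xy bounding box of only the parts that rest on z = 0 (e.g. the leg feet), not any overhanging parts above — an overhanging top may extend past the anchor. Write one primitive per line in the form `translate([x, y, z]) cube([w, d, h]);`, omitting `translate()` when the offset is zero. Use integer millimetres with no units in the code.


translate([301, 493, 0]) cube([491, 147, 9]);
translate([301, 493, 9]) cube([491, 9, 320]);
translate([301, 631, 9]) cube([491, 9, 320]);
translate([301, 502, 9]) cube([9, 129, 320]);
translate([783, 502, 9]) cube([9, 129, 320]);


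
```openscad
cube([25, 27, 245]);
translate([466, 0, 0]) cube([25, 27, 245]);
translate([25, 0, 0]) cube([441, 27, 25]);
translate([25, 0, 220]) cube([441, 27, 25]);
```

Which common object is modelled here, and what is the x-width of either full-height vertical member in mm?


A picture frame. The border width is 25 mm.

Four thin pieces enclosing a rectangular opening — a picture frame. The two full-height stiles are 245 mm tall; the top rail sits at z = 220 and is 25 mm tall, so the border above the opening is 245 − 220 = 25 mm, matching the stile x-width.


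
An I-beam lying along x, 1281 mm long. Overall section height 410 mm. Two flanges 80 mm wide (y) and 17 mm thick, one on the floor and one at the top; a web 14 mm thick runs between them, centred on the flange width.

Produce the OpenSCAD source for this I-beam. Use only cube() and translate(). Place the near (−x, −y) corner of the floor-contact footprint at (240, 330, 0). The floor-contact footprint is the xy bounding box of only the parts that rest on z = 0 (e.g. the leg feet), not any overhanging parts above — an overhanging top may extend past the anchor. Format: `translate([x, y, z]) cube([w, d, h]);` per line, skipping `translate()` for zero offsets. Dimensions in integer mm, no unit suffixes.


translate([240, 330, 0]) cube([1281, 80, 17]);
translate([240, 363, 17]) cube([1281, 14, 376]);
translate([240, 330, 393]) cube([1281, 80, 17]);


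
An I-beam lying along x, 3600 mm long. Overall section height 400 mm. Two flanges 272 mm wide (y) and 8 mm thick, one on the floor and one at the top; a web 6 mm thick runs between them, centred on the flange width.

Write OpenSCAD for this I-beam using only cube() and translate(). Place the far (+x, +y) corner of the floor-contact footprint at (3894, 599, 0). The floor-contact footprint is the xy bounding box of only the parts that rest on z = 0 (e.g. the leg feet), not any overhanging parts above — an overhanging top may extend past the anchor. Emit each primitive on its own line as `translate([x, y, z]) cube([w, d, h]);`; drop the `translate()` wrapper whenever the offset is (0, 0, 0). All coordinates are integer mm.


translate([294, 327, 0]) cube([3600, 272, 8]);
translate([294, 460, 8]) cube([3600, 6, 384]);
translate([294, 327, 392]) cube([3600, 272, 8]);


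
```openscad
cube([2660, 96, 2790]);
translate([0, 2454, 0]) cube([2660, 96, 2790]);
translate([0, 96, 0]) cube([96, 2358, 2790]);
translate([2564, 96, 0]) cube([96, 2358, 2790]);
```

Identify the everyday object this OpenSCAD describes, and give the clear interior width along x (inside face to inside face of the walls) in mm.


A house (or room) frame. The interior width is 2468 mm.

Four 2790 mm walls enclosing a rectangle with no floor or roof — a room or house frame. Outside width is 2660 mm and wall thickness is 96 mm, so the interior width is 2660 − 2 × 96 = 2468 mm.


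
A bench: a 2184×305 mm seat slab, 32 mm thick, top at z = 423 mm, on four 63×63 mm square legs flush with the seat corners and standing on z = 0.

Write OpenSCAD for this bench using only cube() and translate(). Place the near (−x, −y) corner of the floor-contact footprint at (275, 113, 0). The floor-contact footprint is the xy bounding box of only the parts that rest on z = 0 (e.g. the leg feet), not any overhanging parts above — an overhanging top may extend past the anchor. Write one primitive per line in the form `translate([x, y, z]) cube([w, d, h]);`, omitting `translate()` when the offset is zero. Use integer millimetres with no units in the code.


translate([275, 113, 391]) cube([2184, 305, 32]);
translate([275, 113, 0]) cube([63, 63, 391]);
translate([275, 355, 0]) cube([63, 63, 391]);
translate([2396, 113, 0]) cube([63, 63, 391]);
translate([2396, 355, 0]) cube([63, 63, 391]);


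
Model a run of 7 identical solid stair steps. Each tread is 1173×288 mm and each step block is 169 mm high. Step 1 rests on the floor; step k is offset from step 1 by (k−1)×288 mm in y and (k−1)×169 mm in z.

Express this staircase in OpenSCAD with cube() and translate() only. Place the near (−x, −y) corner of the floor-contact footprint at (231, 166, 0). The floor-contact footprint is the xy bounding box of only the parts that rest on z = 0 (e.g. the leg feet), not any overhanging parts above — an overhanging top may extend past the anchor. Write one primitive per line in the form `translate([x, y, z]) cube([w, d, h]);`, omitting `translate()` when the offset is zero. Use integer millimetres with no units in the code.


translate([231, 166, 0]) cube([1173, 288, 169]);
translate([231, 454, 169]) cube([1173, 288, 169]);
translate([231, 742, 338]) cube([1173, 288, 169]);
translate([231, 1030, 507]) cube([1173, 288, 169]);
translate([231, 1318, 676]) cube([1173, 288, 169]);
translate([231, 1606, 845]) cube([1173, 288, 169]);
translate([231, 1894, 1014]) cube([1173, 288, 169]);


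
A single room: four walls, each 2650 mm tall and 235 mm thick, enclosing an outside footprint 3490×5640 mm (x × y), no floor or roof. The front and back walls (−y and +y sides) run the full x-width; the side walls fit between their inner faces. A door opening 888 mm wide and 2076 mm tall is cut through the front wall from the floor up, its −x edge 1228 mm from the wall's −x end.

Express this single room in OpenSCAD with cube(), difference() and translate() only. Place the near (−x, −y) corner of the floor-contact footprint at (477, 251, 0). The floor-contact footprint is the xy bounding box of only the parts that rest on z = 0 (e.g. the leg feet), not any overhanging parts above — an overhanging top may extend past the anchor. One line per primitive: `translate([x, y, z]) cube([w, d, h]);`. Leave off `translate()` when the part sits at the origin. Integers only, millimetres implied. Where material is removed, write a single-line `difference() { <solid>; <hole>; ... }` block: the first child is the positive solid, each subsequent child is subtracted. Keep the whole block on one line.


difference() { translate([477, 251, 0]) cube([3490, 235, 2650]); translate([1705, 251, 0]) cube([888, 235, 2076]); }
translate([477, 5656, 0]) cube([3490, 235, 2650]);
translate([477, 486, 0]) cube([235, 5170, 2650]);
translate([3732, 486, 0]) cube([235, 5170, 2650]);


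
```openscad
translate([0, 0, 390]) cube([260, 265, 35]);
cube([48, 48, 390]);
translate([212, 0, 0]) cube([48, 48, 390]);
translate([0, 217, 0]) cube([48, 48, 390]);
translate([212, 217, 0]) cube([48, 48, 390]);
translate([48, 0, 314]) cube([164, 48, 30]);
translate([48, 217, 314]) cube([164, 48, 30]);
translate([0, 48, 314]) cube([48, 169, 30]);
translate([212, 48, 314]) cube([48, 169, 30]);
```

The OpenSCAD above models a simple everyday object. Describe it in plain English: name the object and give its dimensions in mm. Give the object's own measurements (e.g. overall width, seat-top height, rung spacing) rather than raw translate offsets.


A simple wooden stool: a rectangular seat 260 mm (x) by 265 mm (y), 35 mm thick, top face at z = 425 mm, on four square legs, each 48×48 mm in cross-section. The legs rest on z = 0, each flush with a corner of the seat. Four stretchers, 48 mm wide and 30 mm tall, connect adjacent legs with their undersides at z = 314 mm, each running between the inner faces of the legs it joins and aligned with the legs' outer faces on the other axis.


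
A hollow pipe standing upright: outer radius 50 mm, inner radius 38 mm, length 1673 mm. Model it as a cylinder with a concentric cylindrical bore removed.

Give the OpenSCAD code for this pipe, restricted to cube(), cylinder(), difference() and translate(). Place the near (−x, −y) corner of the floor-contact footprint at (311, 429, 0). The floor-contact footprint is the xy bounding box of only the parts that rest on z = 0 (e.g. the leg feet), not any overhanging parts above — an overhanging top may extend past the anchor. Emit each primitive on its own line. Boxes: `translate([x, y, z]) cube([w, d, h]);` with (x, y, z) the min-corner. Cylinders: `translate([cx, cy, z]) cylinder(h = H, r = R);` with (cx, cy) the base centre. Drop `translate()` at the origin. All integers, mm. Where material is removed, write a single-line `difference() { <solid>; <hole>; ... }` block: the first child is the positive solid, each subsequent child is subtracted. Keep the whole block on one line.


difference() { translate([361, 479, 0]) cylinder(h = 1673, r = 50); translate([361, 479, 0]) cylinder(h = 1673, r = 38); }
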